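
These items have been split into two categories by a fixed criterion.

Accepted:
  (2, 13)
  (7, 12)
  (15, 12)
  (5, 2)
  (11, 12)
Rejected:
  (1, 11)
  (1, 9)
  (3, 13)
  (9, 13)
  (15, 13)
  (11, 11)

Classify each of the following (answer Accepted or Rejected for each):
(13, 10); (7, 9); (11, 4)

Accepted, Rejected, Accepted

The rule appears to be: sum is odd.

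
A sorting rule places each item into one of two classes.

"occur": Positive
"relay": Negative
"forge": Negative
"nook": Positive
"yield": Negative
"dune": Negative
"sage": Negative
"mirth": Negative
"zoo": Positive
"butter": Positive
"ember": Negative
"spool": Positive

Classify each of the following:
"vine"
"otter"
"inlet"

Negative, Positive, Negative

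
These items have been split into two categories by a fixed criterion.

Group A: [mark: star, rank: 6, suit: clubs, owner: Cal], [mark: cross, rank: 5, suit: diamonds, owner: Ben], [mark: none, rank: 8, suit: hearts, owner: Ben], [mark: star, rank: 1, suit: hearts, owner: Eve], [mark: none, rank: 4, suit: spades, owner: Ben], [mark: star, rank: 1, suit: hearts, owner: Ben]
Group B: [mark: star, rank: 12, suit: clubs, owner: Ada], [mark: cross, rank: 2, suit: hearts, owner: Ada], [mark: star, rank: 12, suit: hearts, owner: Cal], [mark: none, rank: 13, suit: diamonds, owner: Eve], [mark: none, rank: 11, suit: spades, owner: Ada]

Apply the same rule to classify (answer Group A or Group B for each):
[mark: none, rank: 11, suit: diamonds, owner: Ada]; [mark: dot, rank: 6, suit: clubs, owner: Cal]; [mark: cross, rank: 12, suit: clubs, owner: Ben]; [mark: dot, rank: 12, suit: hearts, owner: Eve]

'Group A' ⟺ rank ≠ 2 AND rank ≤ 8.
[mark: none, rank: 11, suit: diamonds, owner: Ada]: rank = 11 — doesn't qualify, so Group B.
[mark: dot, rank: 6, suit: clubs, owner: Cal]: rank = 6 — matches, so Group A.
[mark: cross, rank: 12, suit: clubs, owner: Ben]: rank = 12 — doesn't qualify, so Group B.
[mark: dot, rank: 12, suit: hearts, owner: Eve]: rank = 12 — doesn't qualify, so Group B.

Group B, Group A, Group B, Group B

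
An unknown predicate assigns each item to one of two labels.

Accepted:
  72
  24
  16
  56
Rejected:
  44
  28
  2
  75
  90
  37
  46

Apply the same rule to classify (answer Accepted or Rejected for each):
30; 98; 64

Rejected, Rejected, Accepted

A rule that fits every label: multiple of 8 — true of each 'Accepted' example, false of each 'Rejected' one.
30: 30 = 8·3 + 6, lacks this property → Rejected.
98: 98 = 8·12 + 2, lacks this property → Rejected.
64: 64 = 8·8, satisfies this → Accepted.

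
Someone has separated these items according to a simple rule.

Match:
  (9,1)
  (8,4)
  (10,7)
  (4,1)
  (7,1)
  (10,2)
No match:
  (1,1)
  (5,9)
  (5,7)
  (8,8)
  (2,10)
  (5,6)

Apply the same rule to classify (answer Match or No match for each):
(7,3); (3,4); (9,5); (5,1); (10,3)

A rule that fits every label: first > second — true of each 'Match' example, false of each 'No match' one.
(7,3): Match (7 > 3). (3,4): No match (3 < 4). (9,5): Match (9 > 5). (5,1): Match (5 > 1). (10,3): Match (10 > 3).

Match, No match, Match, Match, Match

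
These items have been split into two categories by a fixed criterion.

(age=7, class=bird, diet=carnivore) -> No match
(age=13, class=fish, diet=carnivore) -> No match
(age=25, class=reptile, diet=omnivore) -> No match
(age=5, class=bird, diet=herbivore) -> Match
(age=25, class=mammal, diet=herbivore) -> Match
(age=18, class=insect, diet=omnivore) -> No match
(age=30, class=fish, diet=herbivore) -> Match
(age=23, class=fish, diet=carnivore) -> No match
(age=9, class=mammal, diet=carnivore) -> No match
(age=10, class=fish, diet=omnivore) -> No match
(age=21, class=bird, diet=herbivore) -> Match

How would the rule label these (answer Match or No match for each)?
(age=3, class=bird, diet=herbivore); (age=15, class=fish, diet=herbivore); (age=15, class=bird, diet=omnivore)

Match, Match, No match

The rule appears to be: diet is herbivore.
Match: (age=3, class=bird, diet=herbivore), since diet is herbivore.
Match: (age=15, class=fish, diet=herbivore), since diet is herbivore.
No match: (age=15, class=bird, diet=omnivore), since diet is omnivore.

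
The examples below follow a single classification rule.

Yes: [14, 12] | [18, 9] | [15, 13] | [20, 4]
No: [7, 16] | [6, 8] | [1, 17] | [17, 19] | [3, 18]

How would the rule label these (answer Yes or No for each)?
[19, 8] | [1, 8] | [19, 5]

Yes, No, Yes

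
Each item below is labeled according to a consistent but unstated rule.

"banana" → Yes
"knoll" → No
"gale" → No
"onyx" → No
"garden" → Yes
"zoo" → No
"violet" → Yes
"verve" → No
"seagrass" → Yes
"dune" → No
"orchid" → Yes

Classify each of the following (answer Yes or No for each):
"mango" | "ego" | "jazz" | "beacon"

All 'Yes' examples share one property — length ≥ 6 — and every 'No' example lacks it.
"mango": length 5 — does not fit, so No. "ego": length 3 — does not fit, so No. "jazz": length 4 — does not fit, so No. "beacon": length 6 — satisfies this, so Yes.

No, No, No, Yes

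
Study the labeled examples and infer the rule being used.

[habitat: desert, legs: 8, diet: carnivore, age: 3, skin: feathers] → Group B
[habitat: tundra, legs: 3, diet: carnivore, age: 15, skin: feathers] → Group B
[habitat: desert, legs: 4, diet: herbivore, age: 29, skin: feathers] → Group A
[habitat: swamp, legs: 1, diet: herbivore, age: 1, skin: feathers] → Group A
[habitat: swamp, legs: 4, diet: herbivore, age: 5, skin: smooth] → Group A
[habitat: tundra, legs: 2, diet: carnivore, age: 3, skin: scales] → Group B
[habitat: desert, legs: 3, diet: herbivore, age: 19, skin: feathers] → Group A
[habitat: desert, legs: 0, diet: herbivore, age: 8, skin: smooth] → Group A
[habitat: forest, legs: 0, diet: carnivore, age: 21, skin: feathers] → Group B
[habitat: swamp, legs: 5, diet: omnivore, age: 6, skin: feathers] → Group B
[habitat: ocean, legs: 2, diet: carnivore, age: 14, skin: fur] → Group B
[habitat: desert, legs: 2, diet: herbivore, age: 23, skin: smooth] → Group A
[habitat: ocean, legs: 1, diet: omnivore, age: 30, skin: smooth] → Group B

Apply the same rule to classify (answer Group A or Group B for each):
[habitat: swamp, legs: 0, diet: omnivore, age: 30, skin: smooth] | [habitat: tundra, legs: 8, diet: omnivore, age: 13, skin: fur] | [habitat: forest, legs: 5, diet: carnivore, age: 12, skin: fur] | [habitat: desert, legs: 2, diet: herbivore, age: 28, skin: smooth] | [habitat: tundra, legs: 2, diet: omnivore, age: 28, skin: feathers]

Group B, Group B, Group B, Group A, Group B

One predicate separates the groups cleanly: diet is herbivore.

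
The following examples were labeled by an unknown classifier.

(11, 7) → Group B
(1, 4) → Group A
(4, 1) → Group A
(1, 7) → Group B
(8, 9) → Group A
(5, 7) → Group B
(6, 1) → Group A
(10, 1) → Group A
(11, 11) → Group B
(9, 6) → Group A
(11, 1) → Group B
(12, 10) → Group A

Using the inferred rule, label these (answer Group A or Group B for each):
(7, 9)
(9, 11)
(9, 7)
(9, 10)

Group B, Group B, Group B, Group A

A rule that fits every label: product is even — true of each 'Group A' example, false of each 'Group B' one.
(7, 9): 7·9 = 63 — does not fit, so Group B.
(9, 11): 9·11 = 99 — does not fit, so Group B.
(9, 7): 9·7 = 63 — does not fit, so Group B.
(9, 10): 9·10 = 90 — fits, so Group A.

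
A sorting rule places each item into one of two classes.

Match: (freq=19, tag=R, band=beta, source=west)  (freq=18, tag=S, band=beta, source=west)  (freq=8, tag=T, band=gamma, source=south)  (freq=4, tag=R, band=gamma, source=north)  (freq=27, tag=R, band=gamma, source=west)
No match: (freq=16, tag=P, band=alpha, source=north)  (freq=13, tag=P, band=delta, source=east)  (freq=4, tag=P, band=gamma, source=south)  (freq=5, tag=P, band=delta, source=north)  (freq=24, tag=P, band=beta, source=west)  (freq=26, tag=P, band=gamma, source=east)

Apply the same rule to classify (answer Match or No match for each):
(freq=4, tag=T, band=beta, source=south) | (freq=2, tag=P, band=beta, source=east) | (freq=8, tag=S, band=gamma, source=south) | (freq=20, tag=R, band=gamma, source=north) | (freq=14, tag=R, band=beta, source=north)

All 'Match' examples share one property — tag is not P — and every 'No match' example lacks it.
(freq=4, tag=T, band=beta, source=south): tag is T, meets the rule → Match. (freq=2, tag=P, band=beta, source=east): tag is P, lacks this property → No match. (freq=8, tag=S, band=gamma, source=south): tag is S, meets the rule → Match. (freq=20, tag=R, band=gamma, source=north): tag is R, meets the rule → Match. (freq=14, tag=R, band=beta, source=north): tag is R, meets the rule → Match.

Match, No match, Match, Match, Match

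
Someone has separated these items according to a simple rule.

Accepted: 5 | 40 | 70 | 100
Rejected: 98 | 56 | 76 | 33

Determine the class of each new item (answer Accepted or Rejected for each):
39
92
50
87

Rule: multiple of 5. This holds for each 'Accepted' example and fails for each 'Rejected' one.
39 → 39 = 5·7 + 4 → Rejected. 92 → 92 = 5·18 + 2 → Rejected. 50 → 50 = 5·10 → Accepted. 87 → 87 = 5·17 + 2 → Rejected.

Rejected, Rejected, Accepted, Rejected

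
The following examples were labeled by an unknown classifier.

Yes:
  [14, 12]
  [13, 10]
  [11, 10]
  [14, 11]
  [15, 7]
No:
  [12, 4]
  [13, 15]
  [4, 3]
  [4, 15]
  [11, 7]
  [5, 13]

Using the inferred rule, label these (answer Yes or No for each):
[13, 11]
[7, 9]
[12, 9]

Yes, No, Yes

The simplest hypothesis consistent with all the labels is: first > second AND sum ≥ 19.
[13, 11] → 13 > 11, 13+11 = 24 → Yes. [7, 9] → 7 < 9, 7+9 = 16 → No. [12, 9] → 12 > 9, 12+9 = 21 → Yes.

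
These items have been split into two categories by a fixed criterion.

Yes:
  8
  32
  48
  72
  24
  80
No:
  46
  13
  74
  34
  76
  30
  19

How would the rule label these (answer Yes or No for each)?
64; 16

Yes, Yes

The simplest hypothesis consistent with all the labels is: multiple of 8.
64 — 64 = 8·8, hence Yes. 16 — 16 = 8·2, hence Yes.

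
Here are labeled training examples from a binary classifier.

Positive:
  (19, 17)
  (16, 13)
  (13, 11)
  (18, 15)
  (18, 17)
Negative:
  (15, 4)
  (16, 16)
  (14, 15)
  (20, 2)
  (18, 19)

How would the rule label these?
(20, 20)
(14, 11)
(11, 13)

A rule that fits every label: first > second AND second is odd — true of each 'Positive' example, false of each 'Negative' one.
(20, 20) — 20 = 20, second 20, hence Negative. (14, 11) — 14 > 11, second 11, hence Positive. (11, 13) — 11 < 13, second 13, hence Negative.

Negative, Positive, Negative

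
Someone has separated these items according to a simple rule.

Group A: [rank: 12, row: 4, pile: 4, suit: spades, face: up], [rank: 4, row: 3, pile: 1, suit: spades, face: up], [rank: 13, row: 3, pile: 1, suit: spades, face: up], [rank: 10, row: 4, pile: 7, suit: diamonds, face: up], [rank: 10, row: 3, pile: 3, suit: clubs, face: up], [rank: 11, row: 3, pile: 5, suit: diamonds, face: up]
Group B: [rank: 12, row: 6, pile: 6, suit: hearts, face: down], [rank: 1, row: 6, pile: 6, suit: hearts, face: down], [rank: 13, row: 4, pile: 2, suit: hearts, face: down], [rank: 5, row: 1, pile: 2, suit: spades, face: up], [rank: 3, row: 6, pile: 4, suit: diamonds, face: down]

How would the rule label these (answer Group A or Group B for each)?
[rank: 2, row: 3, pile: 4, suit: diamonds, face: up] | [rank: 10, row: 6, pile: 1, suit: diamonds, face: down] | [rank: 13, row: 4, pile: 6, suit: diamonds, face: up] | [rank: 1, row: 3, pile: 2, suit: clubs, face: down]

The classifier is using: face is up AND row ≥ 3.
Group A: [rank: 2, row: 3, pile: 4, suit: diamonds, face: up], since face is up, row = 3.
Group B: [rank: 10, row: 6, pile: 1, suit: diamonds, face: down], since face is down, row = 6.
Group A: [rank: 13, row: 4, pile: 6, suit: diamonds, face: up], since face is up, row = 4.
Group B: [rank: 1, row: 3, pile: 2, suit: clubs, face: down], since face is down, row = 3.

Group A, Group B, Group A, Group B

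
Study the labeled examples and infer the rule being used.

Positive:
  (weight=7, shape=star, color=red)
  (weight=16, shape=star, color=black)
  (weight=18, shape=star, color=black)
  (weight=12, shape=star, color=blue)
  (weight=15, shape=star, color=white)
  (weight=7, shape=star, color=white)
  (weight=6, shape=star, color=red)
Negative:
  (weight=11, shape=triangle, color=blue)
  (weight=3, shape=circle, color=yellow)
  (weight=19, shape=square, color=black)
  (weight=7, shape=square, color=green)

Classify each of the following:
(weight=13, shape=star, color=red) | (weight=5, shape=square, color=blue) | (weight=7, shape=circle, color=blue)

Positive, Negative, Negative

Comparing the two groups points to one rule — shape is star.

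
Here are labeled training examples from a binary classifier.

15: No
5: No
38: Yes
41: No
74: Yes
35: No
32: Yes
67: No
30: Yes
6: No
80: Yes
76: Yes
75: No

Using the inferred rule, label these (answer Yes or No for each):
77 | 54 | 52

The common property of the 'Yes' items is: even AND at least 15. No 'No' item has it.

No, Yes, Yes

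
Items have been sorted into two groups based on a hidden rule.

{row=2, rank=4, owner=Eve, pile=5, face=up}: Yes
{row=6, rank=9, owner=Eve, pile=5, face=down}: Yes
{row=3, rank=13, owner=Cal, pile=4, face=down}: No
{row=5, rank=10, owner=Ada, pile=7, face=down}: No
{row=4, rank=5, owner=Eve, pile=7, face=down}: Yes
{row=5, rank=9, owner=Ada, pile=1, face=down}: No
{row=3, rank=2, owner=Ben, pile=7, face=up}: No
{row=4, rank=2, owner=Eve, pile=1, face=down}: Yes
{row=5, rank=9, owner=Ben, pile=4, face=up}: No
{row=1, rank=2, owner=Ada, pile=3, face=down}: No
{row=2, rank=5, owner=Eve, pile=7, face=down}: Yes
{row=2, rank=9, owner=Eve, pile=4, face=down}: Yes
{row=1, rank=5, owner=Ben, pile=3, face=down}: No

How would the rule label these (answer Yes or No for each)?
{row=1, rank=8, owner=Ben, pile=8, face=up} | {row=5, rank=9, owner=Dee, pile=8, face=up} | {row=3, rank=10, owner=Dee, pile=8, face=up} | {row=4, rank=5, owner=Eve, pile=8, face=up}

The distinguishing property — owner is Eve — holds for all the 'Yes' cases and none of the 'No' cases.
{row=1, rank=8, owner=Ben, pile=8, face=up}: owner is Ben — does not pass, so No.
{row=5, rank=9, owner=Dee, pile=8, face=up}: owner is Dee — does not pass, so No.
{row=3, rank=10, owner=Dee, pile=8, face=up}: owner is Dee — does not pass, so No.
{row=4, rank=5, owner=Eve, pile=8, face=up}: owner is Eve — fits, so Yes.

No, No, No, Yes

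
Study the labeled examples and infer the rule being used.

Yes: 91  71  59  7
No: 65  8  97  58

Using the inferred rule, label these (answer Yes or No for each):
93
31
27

No, Yes, Yes

The distinguishing property — ≡ 3 (mod 4) — holds for all the 'Yes' cases and none of the 'No' cases.
93: 93 mod 4 = 1, does not fit → No.
31: 31 mod 4 = 3, checks out → Yes.
27: 27 mod 4 = 3, checks out → Yes.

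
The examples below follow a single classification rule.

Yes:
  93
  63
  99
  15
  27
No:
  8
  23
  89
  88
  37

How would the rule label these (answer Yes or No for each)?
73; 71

The classifier is using: multiple of 3.
73: No (73 = 3·24 + 1). 71: No (71 = 3·23 + 2).

No, No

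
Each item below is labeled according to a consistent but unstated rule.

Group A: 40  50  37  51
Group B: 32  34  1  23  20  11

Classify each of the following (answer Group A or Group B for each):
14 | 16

Group B, Group B

The simplest hypothesis consistent with all the labels is: at least 37.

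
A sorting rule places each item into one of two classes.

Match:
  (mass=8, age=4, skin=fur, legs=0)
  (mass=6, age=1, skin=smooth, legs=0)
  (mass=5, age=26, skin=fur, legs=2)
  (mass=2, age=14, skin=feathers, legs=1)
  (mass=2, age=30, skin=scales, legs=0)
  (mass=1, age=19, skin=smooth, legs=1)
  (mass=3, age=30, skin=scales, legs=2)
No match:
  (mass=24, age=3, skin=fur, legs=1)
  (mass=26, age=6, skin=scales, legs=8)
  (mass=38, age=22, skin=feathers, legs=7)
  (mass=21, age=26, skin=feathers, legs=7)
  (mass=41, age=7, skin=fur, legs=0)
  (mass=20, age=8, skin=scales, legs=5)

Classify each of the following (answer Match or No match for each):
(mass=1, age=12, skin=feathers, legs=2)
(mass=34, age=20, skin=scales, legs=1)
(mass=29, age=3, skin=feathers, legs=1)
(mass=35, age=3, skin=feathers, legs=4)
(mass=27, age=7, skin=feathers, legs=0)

Match, No match, No match, No match, No match

The distinguishing property — mass ≤ 8 — holds for all the 'Match' cases and none of the 'No match' cases.
(mass=1, age=12, skin=feathers, legs=2): mass = 1, checks out → Match. (mass=34, age=20, skin=scales, legs=1): mass = 34, does not satisfy this → No match. (mass=29, age=3, skin=feathers, legs=1): mass = 29, does not satisfy this → No match. (mass=35, age=3, skin=feathers, legs=4): mass = 35, does not satisfy this → No match. (mass=27, age=7, skin=feathers, legs=0): mass = 27, does not satisfy this → No match.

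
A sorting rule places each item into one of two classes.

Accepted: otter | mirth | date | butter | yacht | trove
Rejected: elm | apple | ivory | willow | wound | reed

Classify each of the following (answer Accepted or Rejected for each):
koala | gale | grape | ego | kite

Rejected, Rejected, Rejected, Rejected, Accepted

'Accepted' ⟺ contains 't'.
koala: no 't', fails the rule → Rejected. gale: no 't', fails the rule → Rejected. grape: no 't', fails the rule → Rejected. ego: no 't', fails the rule → Rejected. kite: has 't', matches → Accepted.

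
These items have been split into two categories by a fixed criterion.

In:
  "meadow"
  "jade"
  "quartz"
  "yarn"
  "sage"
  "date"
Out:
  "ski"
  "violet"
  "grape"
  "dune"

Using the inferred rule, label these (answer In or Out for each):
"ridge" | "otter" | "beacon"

Out, Out, In

Every 'In' example satisfies: even length AND contains 'a'. None of the 'Out' examples do.
"ridge": length 5, no 'a', fails the rule → Out.
"otter": length 5, no 'a', fails the rule → Out.
"beacon": length 6, has 'a', fits → In.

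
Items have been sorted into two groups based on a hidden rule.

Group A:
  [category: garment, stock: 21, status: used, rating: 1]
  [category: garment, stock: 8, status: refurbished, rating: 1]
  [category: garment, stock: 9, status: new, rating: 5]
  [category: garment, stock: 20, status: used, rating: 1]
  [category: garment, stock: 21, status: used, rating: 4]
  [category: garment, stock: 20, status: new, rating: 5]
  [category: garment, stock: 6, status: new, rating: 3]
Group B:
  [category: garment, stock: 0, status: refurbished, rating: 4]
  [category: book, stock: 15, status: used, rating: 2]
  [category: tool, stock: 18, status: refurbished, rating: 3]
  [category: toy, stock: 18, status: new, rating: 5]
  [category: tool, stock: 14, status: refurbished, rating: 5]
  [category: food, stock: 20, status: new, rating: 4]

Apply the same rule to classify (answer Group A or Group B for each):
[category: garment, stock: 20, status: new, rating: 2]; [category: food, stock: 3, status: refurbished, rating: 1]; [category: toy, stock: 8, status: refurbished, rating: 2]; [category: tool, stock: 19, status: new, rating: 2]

One predicate separates the groups cleanly: category is garment AND stock ≥ 6.
[category: garment, stock: 20, status: new, rating: 2]: category is garment, stock = 20, passes → Group A.
[category: food, stock: 3, status: refurbished, rating: 1]: category is food, stock = 3, lacks this property → Group B.
[category: toy, stock: 8, status: refurbished, rating: 2]: category is toy, stock = 8, lacks this property → Group B.
[category: tool, stock: 19, status: new, rating: 2]: category is tool, stock = 19, lacks this property → Group B.

Group A, Group B, Group B, Group B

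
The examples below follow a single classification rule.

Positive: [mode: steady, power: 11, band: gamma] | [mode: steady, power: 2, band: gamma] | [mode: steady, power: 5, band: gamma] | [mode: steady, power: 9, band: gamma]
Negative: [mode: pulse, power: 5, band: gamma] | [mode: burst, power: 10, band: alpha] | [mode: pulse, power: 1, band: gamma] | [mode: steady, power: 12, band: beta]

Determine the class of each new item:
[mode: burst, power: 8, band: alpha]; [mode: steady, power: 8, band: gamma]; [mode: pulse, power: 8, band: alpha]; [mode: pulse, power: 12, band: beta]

Negative, Positive, Negative, Negative

Every 'Positive' example satisfies: mode is steady AND band is gamma. None of the 'Negative' examples do.
[mode: burst, power: 8, band: alpha]: mode is burst, band is alpha — doesn't qualify, so Negative. [mode: steady, power: 8, band: gamma]: mode is steady, band is gamma — meets the rule, so Positive. [mode: pulse, power: 8, band: alpha]: mode is pulse, band is alpha — doesn't qualify, so Negative. [mode: pulse, power: 12, band: beta]: mode is pulse, band is beta — doesn't qualify, so Negative.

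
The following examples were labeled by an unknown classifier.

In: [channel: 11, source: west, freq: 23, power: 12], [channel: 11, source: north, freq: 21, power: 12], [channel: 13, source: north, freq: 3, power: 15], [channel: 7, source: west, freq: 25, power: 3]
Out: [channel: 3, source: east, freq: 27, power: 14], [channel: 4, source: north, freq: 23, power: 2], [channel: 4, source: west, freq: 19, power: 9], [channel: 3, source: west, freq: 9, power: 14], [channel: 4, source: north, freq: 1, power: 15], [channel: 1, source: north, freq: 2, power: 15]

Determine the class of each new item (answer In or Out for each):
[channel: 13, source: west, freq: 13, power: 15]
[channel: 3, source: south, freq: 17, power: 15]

In, Out

A rule that fits every label: channel ≥ 7 — true of each 'In' example, false of each 'Out' one.
In: [channel: 13, source: west, freq: 13, power: 15], since channel = 13.
Out: [channel: 3, source: south, freq: 17, power: 15], since channel = 3.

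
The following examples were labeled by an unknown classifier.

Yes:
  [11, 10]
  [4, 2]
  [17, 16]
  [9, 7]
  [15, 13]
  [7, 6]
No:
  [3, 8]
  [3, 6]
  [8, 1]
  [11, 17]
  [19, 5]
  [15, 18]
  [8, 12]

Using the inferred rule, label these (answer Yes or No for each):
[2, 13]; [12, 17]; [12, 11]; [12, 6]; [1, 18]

No, No, Yes, No, No

One predicate separates the groups cleanly: |first − second| ≤ 2.
[2, 13]: No (|2−13| = 11).
[12, 17]: No (|12−17| = 5).
[12, 11]: Yes (|12−11| = 1).
[12, 6]: No (|12−6| = 6).
[1, 18]: No (|1−18| = 17).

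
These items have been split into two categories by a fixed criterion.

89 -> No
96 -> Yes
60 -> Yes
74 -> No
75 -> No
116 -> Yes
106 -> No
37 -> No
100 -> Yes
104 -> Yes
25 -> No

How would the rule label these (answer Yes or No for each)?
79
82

No, No

The simplest hypothesis consistent with all the labels is: multiple of 4.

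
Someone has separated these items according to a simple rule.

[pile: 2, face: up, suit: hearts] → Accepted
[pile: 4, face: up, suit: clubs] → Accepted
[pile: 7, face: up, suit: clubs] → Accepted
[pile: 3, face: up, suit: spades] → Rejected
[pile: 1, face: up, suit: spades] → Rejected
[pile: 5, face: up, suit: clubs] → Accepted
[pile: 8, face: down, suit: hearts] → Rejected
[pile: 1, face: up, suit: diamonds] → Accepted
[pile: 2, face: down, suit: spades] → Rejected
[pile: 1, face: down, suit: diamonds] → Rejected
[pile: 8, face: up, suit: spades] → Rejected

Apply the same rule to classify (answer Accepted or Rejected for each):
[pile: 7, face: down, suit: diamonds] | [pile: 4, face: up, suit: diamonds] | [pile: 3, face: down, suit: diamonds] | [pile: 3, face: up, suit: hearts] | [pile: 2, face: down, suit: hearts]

All 'Accepted' examples share one property — face is up AND suit is not spades — and every 'Rejected' example lacks it.
[pile: 7, face: down, suit: diamonds]: Rejected (face is down, suit is diamonds). [pile: 4, face: up, suit: diamonds]: Accepted (face is up, suit is diamonds). [pile: 3, face: down, suit: diamonds]: Rejected (face is down, suit is diamonds). [pile: 3, face: up, suit: hearts]: Accepted (face is up, suit is hearts). [pile: 2, face: down, suit: hearts]: Rejected (face is down, suit is hearts).

Rejected, Accepted, Rejected, Accepted, Rejected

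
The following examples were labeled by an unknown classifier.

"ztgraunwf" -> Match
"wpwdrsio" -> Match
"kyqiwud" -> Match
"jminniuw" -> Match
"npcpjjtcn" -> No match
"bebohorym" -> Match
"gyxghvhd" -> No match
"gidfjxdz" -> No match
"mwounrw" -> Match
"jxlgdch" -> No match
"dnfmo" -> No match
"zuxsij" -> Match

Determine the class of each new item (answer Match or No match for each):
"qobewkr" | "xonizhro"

The rule appears to be: has ≥ 2 vowels.
"qobewkr" → 2 vowels → Match.
"xonizhro" → 3 vowels → Match.

Match, Match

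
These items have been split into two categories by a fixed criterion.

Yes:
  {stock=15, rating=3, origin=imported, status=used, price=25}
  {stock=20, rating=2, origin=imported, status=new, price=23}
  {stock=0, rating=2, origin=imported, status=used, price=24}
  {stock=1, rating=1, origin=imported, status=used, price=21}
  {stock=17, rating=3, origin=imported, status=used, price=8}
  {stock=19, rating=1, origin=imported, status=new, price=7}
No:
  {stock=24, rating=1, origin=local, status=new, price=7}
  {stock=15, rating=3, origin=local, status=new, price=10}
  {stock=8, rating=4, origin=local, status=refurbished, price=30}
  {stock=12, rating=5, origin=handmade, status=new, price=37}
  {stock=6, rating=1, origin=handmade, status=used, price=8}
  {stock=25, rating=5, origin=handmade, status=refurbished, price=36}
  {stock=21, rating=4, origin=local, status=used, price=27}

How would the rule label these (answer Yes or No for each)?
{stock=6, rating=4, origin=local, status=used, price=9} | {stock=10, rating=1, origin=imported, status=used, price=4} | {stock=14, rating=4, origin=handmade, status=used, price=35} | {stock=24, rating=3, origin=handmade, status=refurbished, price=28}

The rule appears to be: origin is imported.
{stock=6, rating=4, origin=local, status=used, price=9}: origin is local — fails this test, so No.
{stock=10, rating=1, origin=imported, status=used, price=4}: origin is imported — checks out, so Yes.
{stock=14, rating=4, origin=handmade, status=used, price=35}: origin is handmade — fails this test, so No.
{stock=24, rating=3, origin=handmade, status=refurbished, price=28}: origin is handmade — fails this test, so No.

No, Yes, No, No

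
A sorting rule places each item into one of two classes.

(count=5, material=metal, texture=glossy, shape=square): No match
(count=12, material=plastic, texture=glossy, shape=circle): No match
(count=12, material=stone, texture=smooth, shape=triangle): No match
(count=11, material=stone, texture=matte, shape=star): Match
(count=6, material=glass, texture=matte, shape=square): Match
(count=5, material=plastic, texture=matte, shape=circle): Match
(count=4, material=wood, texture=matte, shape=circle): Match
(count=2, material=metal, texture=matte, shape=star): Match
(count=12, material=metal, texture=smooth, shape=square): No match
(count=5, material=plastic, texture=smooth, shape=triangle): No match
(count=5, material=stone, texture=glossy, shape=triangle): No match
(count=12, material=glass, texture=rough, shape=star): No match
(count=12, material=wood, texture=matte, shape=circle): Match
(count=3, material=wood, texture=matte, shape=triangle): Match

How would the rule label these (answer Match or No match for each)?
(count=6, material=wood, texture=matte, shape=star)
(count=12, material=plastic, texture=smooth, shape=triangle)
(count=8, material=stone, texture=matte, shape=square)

Match, No match, Match

The simplest hypothesis consistent with all the labels is: texture is matte.
(count=6, material=wood, texture=matte, shape=star) → texture is matte → Match. (count=12, material=plastic, texture=smooth, shape=triangle) → texture is smooth → No match. (count=8, material=stone, texture=matte, shape=square) → texture is matte → Match.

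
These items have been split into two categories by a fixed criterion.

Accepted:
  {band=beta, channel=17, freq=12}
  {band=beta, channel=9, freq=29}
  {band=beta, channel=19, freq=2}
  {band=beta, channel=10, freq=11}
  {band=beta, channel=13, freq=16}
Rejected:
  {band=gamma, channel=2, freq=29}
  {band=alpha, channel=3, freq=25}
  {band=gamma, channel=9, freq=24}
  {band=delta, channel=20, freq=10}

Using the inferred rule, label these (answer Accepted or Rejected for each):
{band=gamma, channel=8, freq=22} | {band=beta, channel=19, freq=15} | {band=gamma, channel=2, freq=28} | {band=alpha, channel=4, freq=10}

Rejected, Accepted, Rejected, Rejected

Every 'Accepted' example satisfies: band is beta. None of the 'Rejected' examples do.
{band=gamma, channel=8, freq=22} — band is gamma, hence Rejected. {band=beta, channel=19, freq=15} — band is beta, hence Accepted. {band=gamma, channel=2, freq=28} — band is gamma, hence Rejected. {band=alpha, channel=4, freq=10} — band is alpha, hence Rejected.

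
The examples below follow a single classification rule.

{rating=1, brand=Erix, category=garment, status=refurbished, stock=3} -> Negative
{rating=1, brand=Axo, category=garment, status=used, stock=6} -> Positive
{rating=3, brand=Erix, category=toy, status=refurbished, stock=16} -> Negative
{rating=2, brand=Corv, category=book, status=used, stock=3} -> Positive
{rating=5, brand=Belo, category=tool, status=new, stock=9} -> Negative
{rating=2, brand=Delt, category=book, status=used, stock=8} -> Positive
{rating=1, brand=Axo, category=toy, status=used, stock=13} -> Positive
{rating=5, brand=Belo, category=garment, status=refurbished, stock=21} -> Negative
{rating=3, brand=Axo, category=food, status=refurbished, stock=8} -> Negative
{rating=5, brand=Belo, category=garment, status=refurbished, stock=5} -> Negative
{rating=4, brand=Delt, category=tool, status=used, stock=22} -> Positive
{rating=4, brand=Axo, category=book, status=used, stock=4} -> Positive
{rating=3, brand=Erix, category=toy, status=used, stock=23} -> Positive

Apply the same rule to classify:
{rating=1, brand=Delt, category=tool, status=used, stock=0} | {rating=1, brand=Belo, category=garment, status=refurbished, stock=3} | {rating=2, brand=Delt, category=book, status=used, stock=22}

Positive, Negative, Positive

The common property of the 'Positive' items is: status is used. No 'Negative' item has it.
{rating=1, brand=Delt, category=tool, status=used, stock=0} — status is used, hence Positive.
{rating=1, brand=Belo, category=garment, status=refurbished, stock=3} — status is refurbished, hence Negative.
{rating=2, brand=Delt, category=book, status=used, stock=22} — status is used, hence Positive.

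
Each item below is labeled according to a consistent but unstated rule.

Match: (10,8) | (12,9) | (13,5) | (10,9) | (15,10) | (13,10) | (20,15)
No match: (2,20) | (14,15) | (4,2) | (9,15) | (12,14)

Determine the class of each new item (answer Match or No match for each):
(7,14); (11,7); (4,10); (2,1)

No match, Match, No match, No match

A rule that fits every label: first > second AND sum ≥ 18 — true of each 'Match' example, false of each 'No match' one.
(7,14): No match (7 < 14, 7+14 = 21).
(11,7): Match (11 > 7, 11+7 = 18).
(4,10): No match (4 < 10, 4+10 = 14).
(2,1): No match (2 > 1, 2+1 = 3).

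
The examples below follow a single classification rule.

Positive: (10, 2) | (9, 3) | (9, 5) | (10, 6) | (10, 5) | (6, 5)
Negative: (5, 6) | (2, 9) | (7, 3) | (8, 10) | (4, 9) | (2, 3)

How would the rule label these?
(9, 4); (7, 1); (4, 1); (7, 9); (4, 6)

Positive, Negative, Negative, Negative, Negative

'Positive' ⟺ first > second AND sum ≥ 11.
Positive: (9, 4), since 9 > 4, 9+4 = 13.
Negative: (7, 1), since 7 > 1, 7+1 = 8.
Negative: (4, 1), since 4 > 1, 4+1 = 5.
Negative: (7, 9), since 7 < 9, 7+9 = 16.
Negative: (4, 6), since 4 < 6, 4+6 = 10.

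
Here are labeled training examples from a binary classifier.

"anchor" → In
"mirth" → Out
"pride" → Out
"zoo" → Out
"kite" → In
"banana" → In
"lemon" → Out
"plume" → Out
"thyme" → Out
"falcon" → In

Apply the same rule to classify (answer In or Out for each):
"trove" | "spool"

Out, Out

The simplest hypothesis consistent with all the labels is: even length.
"trove" → length 5 → Out.
"spool" → length 5 → Out.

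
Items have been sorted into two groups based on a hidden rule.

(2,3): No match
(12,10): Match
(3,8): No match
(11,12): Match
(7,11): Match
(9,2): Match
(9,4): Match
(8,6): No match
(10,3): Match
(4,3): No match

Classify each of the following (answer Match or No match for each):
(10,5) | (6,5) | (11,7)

Match, No match, Match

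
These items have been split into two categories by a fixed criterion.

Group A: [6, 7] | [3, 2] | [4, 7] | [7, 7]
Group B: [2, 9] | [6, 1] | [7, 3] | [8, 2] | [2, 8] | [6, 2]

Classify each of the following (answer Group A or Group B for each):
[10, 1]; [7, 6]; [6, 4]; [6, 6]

Group B, Group A, Group A, Group A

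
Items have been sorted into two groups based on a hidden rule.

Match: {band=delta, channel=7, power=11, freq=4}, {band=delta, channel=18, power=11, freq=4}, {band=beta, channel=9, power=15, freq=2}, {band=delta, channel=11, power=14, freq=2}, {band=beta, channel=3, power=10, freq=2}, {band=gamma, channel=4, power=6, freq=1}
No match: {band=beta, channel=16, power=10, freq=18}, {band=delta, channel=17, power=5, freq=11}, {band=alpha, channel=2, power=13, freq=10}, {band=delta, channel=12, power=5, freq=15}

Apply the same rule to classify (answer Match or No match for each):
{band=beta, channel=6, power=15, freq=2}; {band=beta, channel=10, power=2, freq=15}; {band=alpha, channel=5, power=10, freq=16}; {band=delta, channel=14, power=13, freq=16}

All 'Match' examples share one property — freq ≤ 4 — and every 'No match' example lacks it.
Match: {band=beta, channel=6, power=15, freq=2}, since freq = 2. No match: {band=beta, channel=10, power=2, freq=15}, since freq = 15. No match: {band=alpha, channel=5, power=10, freq=16}, since freq = 16. No match: {band=delta, channel=14, power=13, freq=16}, since freq = 16.

Match, No match, No match, No match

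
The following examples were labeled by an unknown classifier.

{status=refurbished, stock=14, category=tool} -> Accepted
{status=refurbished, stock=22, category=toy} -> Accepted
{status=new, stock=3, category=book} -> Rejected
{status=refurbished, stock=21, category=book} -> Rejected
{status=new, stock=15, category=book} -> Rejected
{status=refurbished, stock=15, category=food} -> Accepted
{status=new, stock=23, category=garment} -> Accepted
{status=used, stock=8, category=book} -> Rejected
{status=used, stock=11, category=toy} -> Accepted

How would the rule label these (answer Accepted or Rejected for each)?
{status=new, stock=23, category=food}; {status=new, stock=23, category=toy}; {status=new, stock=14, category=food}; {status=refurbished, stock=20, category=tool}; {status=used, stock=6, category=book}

Every 'Accepted' example satisfies: category is not book. None of the 'Rejected' examples do.
{status=new, stock=23, category=food}: Accepted (category is food). {status=new, stock=23, category=toy}: Accepted (category is toy). {status=new, stock=14, category=food}: Accepted (category is food). {status=refurbished, stock=20, category=tool}: Accepted (category is tool). {status=used, stock=6, category=book}: Rejected (category is book).

Accepted, Accepted, Accepted, Accepted, Rejected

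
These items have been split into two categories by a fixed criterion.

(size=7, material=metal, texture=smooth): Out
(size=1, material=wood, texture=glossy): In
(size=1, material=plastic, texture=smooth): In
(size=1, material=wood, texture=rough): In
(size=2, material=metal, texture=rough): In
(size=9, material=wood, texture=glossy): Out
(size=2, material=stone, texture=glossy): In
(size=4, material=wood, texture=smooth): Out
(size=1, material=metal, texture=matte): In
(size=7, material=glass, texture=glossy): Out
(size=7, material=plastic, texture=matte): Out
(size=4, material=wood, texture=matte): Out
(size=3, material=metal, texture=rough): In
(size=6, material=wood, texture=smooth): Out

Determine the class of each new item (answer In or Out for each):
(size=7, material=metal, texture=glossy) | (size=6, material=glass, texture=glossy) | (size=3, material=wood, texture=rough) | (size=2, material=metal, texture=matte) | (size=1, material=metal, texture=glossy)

Out, Out, In, In, In

The rule appears to be: size ≤ 3.
(size=7, material=metal, texture=glossy) → size = 7 → Out.
(size=6, material=glass, texture=glossy) → size = 6 → Out.
(size=3, material=wood, texture=rough) → size = 3 → In.
(size=2, material=metal, texture=matte) → size = 2 → In.
(size=1, material=metal, texture=glossy) → size = 1 → In.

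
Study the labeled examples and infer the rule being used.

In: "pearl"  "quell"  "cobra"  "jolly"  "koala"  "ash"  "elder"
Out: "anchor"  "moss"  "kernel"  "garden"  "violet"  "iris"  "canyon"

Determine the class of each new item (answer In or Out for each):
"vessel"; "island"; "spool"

Out, Out, In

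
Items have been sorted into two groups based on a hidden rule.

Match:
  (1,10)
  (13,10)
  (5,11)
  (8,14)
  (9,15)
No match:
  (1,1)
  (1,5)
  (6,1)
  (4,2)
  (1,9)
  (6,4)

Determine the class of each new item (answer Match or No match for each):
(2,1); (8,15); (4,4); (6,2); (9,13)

The pattern is that an item is 'Match' exactly when: sum ≥ 11.
(2,1): 2+1 = 3, lacks this property → No match. (8,15): 8+15 = 23, matches → Match. (4,4): 4+4 = 8, lacks this property → No match. (6,2): 6+2 = 8, lacks this property → No match. (9,13): 9+13 = 22, matches → Match.

No match, Match, No match, No match, Match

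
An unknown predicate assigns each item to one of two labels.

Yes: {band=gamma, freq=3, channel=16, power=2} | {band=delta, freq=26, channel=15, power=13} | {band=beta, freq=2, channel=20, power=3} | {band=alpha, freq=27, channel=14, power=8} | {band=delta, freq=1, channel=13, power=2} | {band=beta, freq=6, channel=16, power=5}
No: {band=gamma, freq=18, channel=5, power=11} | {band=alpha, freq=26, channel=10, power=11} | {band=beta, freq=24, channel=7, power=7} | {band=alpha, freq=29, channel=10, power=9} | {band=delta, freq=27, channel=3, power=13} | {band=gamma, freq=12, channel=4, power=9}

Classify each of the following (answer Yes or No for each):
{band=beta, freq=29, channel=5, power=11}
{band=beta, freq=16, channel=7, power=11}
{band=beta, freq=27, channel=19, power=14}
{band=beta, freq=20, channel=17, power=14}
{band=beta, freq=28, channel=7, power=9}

'Yes' ⟺ channel ≥ 13.
{band=beta, freq=29, channel=5, power=11} — channel = 5, hence No. {band=beta, freq=16, channel=7, power=11} — channel = 7, hence No. {band=beta, freq=27, channel=19, power=14} — channel = 19, hence Yes. {band=beta, freq=20, channel=17, power=14} — channel = 17, hence Yes. {band=beta, freq=28, channel=7, power=9} — channel = 7, hence No.

No, No, Yes, Yes, No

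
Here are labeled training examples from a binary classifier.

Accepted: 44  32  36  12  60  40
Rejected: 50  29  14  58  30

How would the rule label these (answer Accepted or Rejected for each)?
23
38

Rejected, Rejected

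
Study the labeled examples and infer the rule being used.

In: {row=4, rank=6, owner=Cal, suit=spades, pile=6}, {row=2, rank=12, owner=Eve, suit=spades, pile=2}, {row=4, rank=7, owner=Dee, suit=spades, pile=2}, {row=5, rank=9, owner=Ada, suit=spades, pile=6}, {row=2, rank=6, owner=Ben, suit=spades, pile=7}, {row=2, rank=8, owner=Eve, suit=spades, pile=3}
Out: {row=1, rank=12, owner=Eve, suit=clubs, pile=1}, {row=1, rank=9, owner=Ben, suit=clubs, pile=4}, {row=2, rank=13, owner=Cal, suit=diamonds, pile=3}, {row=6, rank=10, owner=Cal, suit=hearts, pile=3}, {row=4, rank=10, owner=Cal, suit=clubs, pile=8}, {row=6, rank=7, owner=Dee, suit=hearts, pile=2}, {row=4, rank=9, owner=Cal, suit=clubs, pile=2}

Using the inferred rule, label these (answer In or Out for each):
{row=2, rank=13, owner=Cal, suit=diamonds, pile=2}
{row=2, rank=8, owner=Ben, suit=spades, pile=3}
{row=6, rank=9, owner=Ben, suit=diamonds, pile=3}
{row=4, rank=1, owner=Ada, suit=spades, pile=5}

Looking at the examples, the only property every 'In' case has and every 'Out' case lacks is: suit is spades.

Out, In, Out, In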